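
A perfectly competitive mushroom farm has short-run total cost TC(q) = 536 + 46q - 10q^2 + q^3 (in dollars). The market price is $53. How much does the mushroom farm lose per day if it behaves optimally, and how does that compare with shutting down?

Profit = -$340 at q = 7

AVC = 46 - 10q + q^2; min AVC = $21 at q = 5. Since P = $53 ≥ min AVC, the firm produces.
With MC = 46 - 20q + 3q^2, P = MC on the upward-sloping part at q* = 7.
TR = 53·7 = 371. TC = 536 + 175 = 711. Profit = 371 − 711 = -$340.
Shutting down would mean losing the fixed cost of $536, so operating at a loss of $340 is better by $196.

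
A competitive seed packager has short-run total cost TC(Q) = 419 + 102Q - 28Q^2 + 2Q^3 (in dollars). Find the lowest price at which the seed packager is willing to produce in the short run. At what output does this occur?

$4 per unit, at Q = 7

The shutdown price is the minimum of AVC. VC = 102Q - 28Q^2 + 2Q^3, so AVC = 102 - 28Q + 2Q^2.
At the minimum of AVC, MC = AVC. MC = 102 - 56Q + 6Q^2; setting MC = AVC gives 4Q^2 - 28Q = 0, so Q = 7. min AVC = 4.
For P < $4 the firm produces nothing.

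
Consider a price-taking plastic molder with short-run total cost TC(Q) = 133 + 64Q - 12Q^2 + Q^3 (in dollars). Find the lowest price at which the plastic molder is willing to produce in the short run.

$28 per unit

The firm shuts down when price falls below the minimum of average variable cost. AVC = VC/Q = 64 - 12Q + Q^2.
dAVC/dQ = -12 + 2Q = 0 gives Q = 6. min AVC = 64 - 12·6 + 6^2 = 28.
For P < $28 the firm produces nothing.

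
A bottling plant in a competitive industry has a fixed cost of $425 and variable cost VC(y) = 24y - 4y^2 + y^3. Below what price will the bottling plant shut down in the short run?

$20 per unit

The shutdown price is the minimum of AVC. VC = 24y - 4y^2 + y^3, so AVC = 24 - 4y + y^2.
dAVC/dy = -4 + 2y = 0 gives y = 2. min AVC = 24 - 4·2 + 2^2 = 20.
The firm shuts down for any P below $20.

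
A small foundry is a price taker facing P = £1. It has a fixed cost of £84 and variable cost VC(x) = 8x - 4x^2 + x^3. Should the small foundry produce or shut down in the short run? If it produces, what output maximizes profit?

From TC, MC = TC'(x) = 8 - 8x + 3x^2 and AVC = VC/x = 8 - 4x + x^2.
The AVC parabola has its vertex at x = 4/2 = 2, where AVC = 8 - 4·2 + 2^2 = £4.
P = £1 lies below min AVC = £4; no output level covers variable cost.
Shutting down limits the loss to fixed cost, £84.

Shut down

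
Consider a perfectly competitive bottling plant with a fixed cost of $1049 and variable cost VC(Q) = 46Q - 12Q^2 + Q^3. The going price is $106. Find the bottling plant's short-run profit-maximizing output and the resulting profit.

Profit = -$249 at Q = 10

AVC = 46 - 12Q + Q^2; min AVC = $10 at Q = 6. Since P = $106 ≥ min AVC, the firm produces.
With MC = 46 - 24Q + 3Q^2, P = MC on the upward-sloping part at Q* = 10.
TR = 106·10 = 1060. TC = 1049 + 260 = 1309. Profit = 1060 − 1309 = -$249.
That loss of $249 beats the $1049 the firm would lose by shutting down; producing recovers $800 of fixed cost.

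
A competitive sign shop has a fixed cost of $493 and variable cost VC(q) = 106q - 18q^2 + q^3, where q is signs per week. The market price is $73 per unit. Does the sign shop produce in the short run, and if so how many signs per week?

Strip out fixed cost: VC = 106q - 18q^2 + q^3. Then AVC = 106 - 18q + q^2 and MC = 106 - 36q + 3q^2.
AVC hits its minimum where MC = AVC, at q = 9, giving min AVC = 106 - 18·9 + 9^2 = $25.
Because $73 ≥ $25, revenue can cover variable cost; the firm operates.
P = MC gives 33 - 36q + 3q^2 = 0, with roots 1 and 11. Take the larger (rising MC): q* = 11.
Check: AVC at q = 11 is $29 ≤ P, so revenue covers variable cost.
Profit = P·q − TC = 73·11 − 812 = -$9, a loss, but smaller than the $493 fixed cost the firm would lose by shutting down.

Produce at q = 11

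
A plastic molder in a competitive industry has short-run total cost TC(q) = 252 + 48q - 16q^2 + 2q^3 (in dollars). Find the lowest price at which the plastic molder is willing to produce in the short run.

$16 per unit

Short-run supply begins at min AVC. From VC = 48q - 16q^2 + 2q^3, AVC = 48 - 16q + 2q^2.
At the minimum of AVC, MC = AVC. MC = 48 - 32q + 6q^2; setting MC = AVC gives 4q^2 - 16q = 0, so q = 4. min AVC = 16.
For P < $16 the firm produces nothing.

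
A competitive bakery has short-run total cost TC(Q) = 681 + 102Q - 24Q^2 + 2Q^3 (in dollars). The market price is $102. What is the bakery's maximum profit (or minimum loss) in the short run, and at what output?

Profit = -$169 at Q = 8

AVC = 102 - 24Q + 2Q^2 has its minimum $30 at Q = 6; price $102 clears that bar, so the firm operates.
MC = 102 - 48Q + 6Q^2. Setting P = MC and taking the root on the rising branch gives Q* = 8.
TR = 102·8 = 816. TC = 681 + 304 = 985. Profit = 816 − 985 = -$169.
Shutting down would mean losing the fixed cost of $681, so operating at a loss of $169 is better by $512.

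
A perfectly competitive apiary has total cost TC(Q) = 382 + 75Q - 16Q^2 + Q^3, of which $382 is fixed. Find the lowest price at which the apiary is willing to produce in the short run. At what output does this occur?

The firm shuts down when price falls below the minimum of average variable cost. AVC = VC/Q = 75 - 16Q + Q^2.
At the minimum of AVC, MC = AVC. MC = 75 - 32Q + 3Q^2; setting MC = AVC gives 2Q^2 - 16Q = 0, so Q = 8. min AVC = 11.
For P < $11 the firm produces nothing.

$11 per unit, at Q = 8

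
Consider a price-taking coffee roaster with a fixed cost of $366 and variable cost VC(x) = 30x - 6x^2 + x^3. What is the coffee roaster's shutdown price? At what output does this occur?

The shutdown price is the minimum of AVC. VC = 30x - 6x^2 + x^3, so AVC = 30 - 6x + x^2.
dAVC/dx = -6 + 2x = 0 gives x = 3. min AVC = 30 - 6·3 + 3^2 = 21.
For P < $21 the firm produces nothing.

$21 per unit, at x = 3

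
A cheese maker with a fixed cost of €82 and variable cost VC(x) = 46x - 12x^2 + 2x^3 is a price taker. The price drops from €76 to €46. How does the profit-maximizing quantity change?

MC = 46 - 24x + 6x^2; the shutdown threshold is min AVC = €28 (at x = 3).
With P = €76 above the shutdown price, P = MC gives x = 5.
At P = €46 ≥ min AVC, set P = MC: x = 4. The firm stays open but cuts output.

Output falls from 5 to 4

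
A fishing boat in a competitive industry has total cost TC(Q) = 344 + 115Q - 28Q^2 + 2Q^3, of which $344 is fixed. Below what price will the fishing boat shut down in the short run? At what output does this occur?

The firm shuts down when price falls below the minimum of average variable cost. AVC = VC/Q = 115 - 28Q + 2Q^2.
dAVC/dQ = -28 + 4Q = 0 gives Q = 7. min AVC = 115 - 28·7 + 2·7^2 = 17.
For P < $17 the firm produces nothing.

$17 per unit, at Q = 7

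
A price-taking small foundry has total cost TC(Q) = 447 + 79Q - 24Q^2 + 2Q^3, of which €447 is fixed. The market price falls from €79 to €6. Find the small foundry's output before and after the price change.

Output falls from 8 to 0 (the firm shuts down)

MC = 79 - 48Q + 6Q^2; the shutdown threshold is min AVC = €7 (at Q = 6).
With P = €79 above the shutdown price, P = MC gives Q = 8.
At P = €6 < min AVC = €7, price no longer covers variable cost at any output, so the firm shuts down: Q = 0.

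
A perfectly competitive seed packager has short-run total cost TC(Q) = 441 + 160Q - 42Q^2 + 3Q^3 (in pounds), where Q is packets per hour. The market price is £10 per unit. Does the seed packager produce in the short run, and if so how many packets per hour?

Strip out fixed cost: VC = 160Q - 42Q^2 + 3Q^3. Then AVC = 160 - 42Q + 3Q^2 and MC = 160 - 84Q + 9Q^2.
AVC is minimized where dAVC/dQ = -42 + 6Q = 0, at Q = 7; min AVC = 160 - 42·7 + 3·7^2 = £13.
Since P = £10 < min AVC = £13, price fails to cover variable cost at any output.
The firm minimizes its loss by shutting down and losing only its fixed cost of £441.

Shut down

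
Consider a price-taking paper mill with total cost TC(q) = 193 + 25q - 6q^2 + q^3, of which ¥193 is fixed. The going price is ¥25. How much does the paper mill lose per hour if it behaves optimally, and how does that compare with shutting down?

Profit = -¥161 at q = 4

AVC = 25 - 6q + q^2; min AVC = ¥16 at q = 3. Since P = ¥25 ≥ min AVC, the firm produces.
With MC = 25 - 12q + 3q^2, P = MC on the upward-sloping part at q* = 4.
TR = 25·4 = 100. TC = 193 + 68 = 261. Profit = 100 − 261 = -¥161.
Shutting down would mean losing the fixed cost of ¥193, so operating at a loss of ¥161 is better by ¥32.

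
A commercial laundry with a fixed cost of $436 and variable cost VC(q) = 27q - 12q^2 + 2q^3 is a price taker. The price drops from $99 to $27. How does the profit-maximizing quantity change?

MC = 27 - 24q + 6q^2; the shutdown threshold is min AVC = $9 (at q = 3).
With P = $99 above the shutdown price, P = MC gives q = 6.
At P = $27 ≥ min AVC, set P = MC: q = 4. The firm stays open but cuts output.

Output falls from 6 to 4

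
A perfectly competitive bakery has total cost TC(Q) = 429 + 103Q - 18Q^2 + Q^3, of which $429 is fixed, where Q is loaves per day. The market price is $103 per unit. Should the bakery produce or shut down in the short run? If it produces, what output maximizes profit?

Produce at Q = 12

From TC, MC = TC'(Q) = 103 - 36Q + 3Q^2 and AVC = VC/Q = 103 - 18Q + Q^2.
AVC hits its minimum where MC = AVC, at Q = 9, giving min AVC = 103 - 18·9 + 9^2 = $22.
Because $103 ≥ $22, revenue can cover variable cost; the firm operates.
P = MC gives -36Q + 3Q^2 = 0, with roots 0 and 12. Take the larger (rising MC): Q* = 12.
Check: AVC at Q = 12 is $31 ≤ P, so revenue covers variable cost.
Profit = P·Q − TC = 103·12 − 801 = $435.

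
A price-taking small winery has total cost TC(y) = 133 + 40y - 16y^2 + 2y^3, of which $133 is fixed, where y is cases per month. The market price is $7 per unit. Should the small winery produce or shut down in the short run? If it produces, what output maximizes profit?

Shut down

Strip out fixed cost: VC = 40y - 16y^2 + 2y^3. Then AVC = 40 - 16y + 2y^2 and MC = 40 - 32y + 6y^2.
AVC is minimized where dAVC/dy = -16 + 4y = 0, at y = 4; min AVC = 40 - 16·4 + 2·4^2 = $8.
With P < min AVC ($7 < $8), every unit sold adds to the loss.
Best response: produce nothing and absorb the $133 fixed cost.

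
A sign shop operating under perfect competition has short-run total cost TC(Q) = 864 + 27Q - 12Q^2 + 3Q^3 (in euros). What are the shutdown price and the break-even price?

Shutdown price = €15; break-even price = €207

AVC = 27 - 12Q + 3Q^2; minimized at Q = 2, giving min AVC = €15. That is the shutdown price.
ATC = 864/Q + 27 - 12Q + 3Q^2. Setting dATC/dQ = −864/Q^2 − 12 + 6Q = 0 gives Q = 6 (since 6·6^3 − 12·6^2 = 864).
min ATC = 864/6 + 27 − 12·6 + 3·6^2 = €207. That is the break-even price.
For €15 ≤ P < €207 the firm produces at a loss; below €15 it shuts down.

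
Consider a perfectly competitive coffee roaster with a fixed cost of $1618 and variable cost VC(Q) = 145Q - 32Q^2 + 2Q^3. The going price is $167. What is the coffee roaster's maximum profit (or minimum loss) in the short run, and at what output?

AVC = 145 - 32Q + 2Q^2; min AVC = $17 at Q = 8. Since P = $167 ≥ min AVC, the firm produces.
MC = 145 - 64Q + 6Q^2. Setting P = MC and taking the root on the rising branch gives Q* = 11.
TR = 167·11 = 1837. TC = 1618 + 385 = 2003. Profit = 1837 − 2003 = -$166.
Shutting down would mean losing the fixed cost of $1618, so operating at a loss of $166 is better by $1452.

Profit = -$166 at Q = 11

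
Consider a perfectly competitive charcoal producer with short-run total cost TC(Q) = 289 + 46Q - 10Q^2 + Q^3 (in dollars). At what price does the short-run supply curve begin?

$21 per unit

Short-run supply begins at min AVC. From VC = 46Q - 10Q^2 + Q^3, AVC = 46 - 10Q + Q^2.
At the minimum of AVC, MC = AVC. MC = 46 - 20Q + 3Q^2; setting MC = AVC gives 2Q^2 - 10Q = 0, so Q = 5. min AVC = 21.
For P < $21 the firm produces nothing.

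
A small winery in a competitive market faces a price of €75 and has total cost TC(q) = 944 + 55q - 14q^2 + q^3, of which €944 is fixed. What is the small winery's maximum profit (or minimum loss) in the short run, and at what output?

Profit = -€344 at q = 10

AVC = 55 - 14q + q^2; min AVC = €6 at q = 7. Since P = €75 ≥ min AVC, the firm produces.
With MC = 55 - 28q + 3q^2, P = MC on the upward-sloping part at q* = 10.
TR = 75·10 = 750. TC = 944 + 150 = 1094. Profit = 750 − 1094 = -€344.
Shutting down would mean losing the fixed cost of €944, so operating at a loss of €344 is better by €600.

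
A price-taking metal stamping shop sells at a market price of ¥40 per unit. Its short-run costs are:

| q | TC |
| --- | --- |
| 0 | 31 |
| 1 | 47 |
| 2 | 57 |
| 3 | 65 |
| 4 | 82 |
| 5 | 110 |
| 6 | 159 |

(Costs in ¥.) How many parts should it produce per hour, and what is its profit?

q = 5; profit = ¥90

Tabulate TR − TC: q=0: -31; q=1: -7; q=2: 23; q=3: 55; q=4: 78; q=5: 90; q=6: 81.
Profit is maximized at q = 5. AVC there is 79/5 = ¥15.80 ≤ P, so producing beats shutting down (which would give -¥31).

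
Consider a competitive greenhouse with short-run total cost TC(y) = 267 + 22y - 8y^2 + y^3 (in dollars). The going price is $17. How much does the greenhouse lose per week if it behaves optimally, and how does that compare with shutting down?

Profit = -$217 at y = 5

AVC = 22 - 8y + y^2 has its minimum $6 at y = 4; price $17 clears that bar, so the firm operates.
With MC = 22 - 16y + 3y^2, P = MC on the upward-sloping part at y* = 5.
TR = 17·5 = 85. TC = 267 + 35 = 302. Profit = 85 − 302 = -$217.
Shutting down would mean losing the fixed cost of $267, so operating at a loss of $217 is better by $50.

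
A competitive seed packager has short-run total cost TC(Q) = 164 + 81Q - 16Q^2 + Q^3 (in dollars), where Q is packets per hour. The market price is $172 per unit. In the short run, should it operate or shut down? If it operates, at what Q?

Produce at Q = 13

From TC, MC = TC'(Q) = 81 - 32Q + 3Q^2 and AVC = VC/Q = 81 - 16Q + Q^2.
AVC is minimized where dAVC/dQ = -16 + 2Q = 0, at Q = 8; min AVC = 81 - 16·8 + 8^2 = $17.
Because $172 ≥ $17, revenue can cover variable cost; the firm operates.
Solving P = MC: -91 - 32Q + 3Q^2 = 0 ⇒ Q = -7/3 or 13. On the upward-sloping branch, Q* = 13.
Check: AVC at Q = 13 is $42 ≤ P, so revenue covers variable cost.
Profit = P·Q − TC = 172·13 − 710 = $1526.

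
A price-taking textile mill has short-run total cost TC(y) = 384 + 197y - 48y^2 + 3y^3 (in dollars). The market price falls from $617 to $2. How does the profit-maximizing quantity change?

AVC = 197 - 48y + 3y^2, minimized at y = 8 where min AVC = $5. MC = 197 - 96y + 9y^2.
At P = $617 ≥ min AVC, set P = MC on the rising branch: y = 14.
At P = $2 < min AVC = $5, price no longer covers variable cost at any output, so the firm shuts down: y = 0.

Output falls from 14 to 0 (the firm shuts down)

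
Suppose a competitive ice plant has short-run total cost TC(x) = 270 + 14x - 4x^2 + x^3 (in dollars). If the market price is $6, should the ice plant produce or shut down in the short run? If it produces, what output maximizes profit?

Shut down

Variable cost is VC = 14x - 4x^2 + x^3, so AVC = VC/x = 14 - 4x + x^2 and MC = dTC/dx = 14 - 8x + 3x^2.
AVC hits its minimum where MC = AVC, at x = 2, giving min AVC = 14 - 4·2 + 2^2 = $10.
With P < min AVC ($6 < $10), every unit sold adds to the loss.
The firm minimizes its loss by shutting down and losing only its fixed cost of $270.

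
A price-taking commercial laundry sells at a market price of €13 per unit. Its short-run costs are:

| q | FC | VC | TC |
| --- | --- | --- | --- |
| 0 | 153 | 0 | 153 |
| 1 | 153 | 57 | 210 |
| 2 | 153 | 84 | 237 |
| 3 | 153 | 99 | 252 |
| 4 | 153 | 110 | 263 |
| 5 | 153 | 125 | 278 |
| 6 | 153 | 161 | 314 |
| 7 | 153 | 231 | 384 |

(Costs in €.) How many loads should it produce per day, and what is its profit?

q = 0 (shut down); profit = -€153

Profit at each row (π = 13q − TC): q=0: -153; q=1: -197; q=2: -211; q=3: -213; q=4: -211; q=5: -213; q=6: -236; q=7: -293.
Profit is highest at q = 0. Equivalently, the lowest AVC in the table is 125/5 ≈ €25 at q = 5, and P = €13 falls below it — price never covers variable cost, so the firm shuts down and loses only its fixed cost.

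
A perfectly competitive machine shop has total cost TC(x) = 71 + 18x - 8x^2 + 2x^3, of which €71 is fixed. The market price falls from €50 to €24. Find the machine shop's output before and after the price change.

MC = 18 - 16x + 6x^2; the shutdown threshold is min AVC = €10 (at x = 2).
With P = €50 above the shutdown price, P = MC gives x = 4.
At P = €24 ≥ min AVC, set P = MC: x = 3. The firm stays open but cuts output.

Output falls from 4 to 3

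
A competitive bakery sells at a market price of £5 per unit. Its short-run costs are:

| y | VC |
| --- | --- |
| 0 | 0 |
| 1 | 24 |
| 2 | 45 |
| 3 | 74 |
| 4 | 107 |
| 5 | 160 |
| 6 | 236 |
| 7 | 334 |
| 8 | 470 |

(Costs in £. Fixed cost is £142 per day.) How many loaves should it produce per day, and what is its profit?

y = 0 (shut down); profit = -£142

Tabulate TR − TC: y=0: -142; y=1: -161; y=2: -177; y=3: -201; y=4: -229; y=5: -277; y=6: -348; y=7: -441; y=8: -572.
Profit is highest at y = 0. Equivalently, the lowest AVC in the table is 45/2 ≈ £22.50 at y = 2, and P = £5 falls below it — price never covers variable cost, so the firm shuts down and loses only its fixed cost.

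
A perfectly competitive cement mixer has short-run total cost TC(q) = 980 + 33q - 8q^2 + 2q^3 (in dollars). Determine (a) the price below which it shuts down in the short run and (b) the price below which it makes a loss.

Shutdown price = $25; break-even price = $215

Shutdown price = min AVC. AVC = 33 - 8q + 2q^2, with vertex at q = 2 and minimum $25.
ATC = 980/q + 33 - 8q + 2q^2. Setting dATC/dq = −980/q^2 − 8 + 4q = 0 gives q = 7 (since 4·7^3 − 8·7^2 = 980).
min ATC = 980/7 + 33 − 8·7 + 2·7^2 = $215. That is the break-even price.
Between these two prices the firm operates at a loss; above $215 it earns a profit.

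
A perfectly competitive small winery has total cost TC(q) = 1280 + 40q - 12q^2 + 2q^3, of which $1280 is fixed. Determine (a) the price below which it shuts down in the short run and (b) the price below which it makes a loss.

Shutdown price = $22; break-even price = $232

Shutdown price = min AVC. AVC = 40 - 12q + 2q^2, with vertex at q = 3 and minimum $22.
ATC = 1280/q + 40 - 12q + 2q^2. Setting dATC/dq = −1280/q^2 − 12 + 4q = 0 gives q = 8 (since 4·8^3 − 12·8^2 = 1280).
min ATC = 1280/8 + 40 − 12·8 + 2·8^2 = $232. That is the break-even price.
Between these two prices the firm operates at a loss; above $232 it earns a profit.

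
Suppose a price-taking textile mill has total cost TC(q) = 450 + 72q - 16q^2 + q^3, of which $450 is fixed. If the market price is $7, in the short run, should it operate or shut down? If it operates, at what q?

Shut down

Variable cost is VC = 72q - 16q^2 + q^3, so AVC = VC/q = 72 - 16q + q^2 and MC = dTC/dq = 72 - 32q + 3q^2.
AVC hits its minimum where MC = AVC, at q = 8, giving min AVC = 72 - 16·8 + 8^2 = $8.
P = $7 lies below min AVC = $8; no output level covers variable cost.
Shutting down limits the loss to fixed cost, $450.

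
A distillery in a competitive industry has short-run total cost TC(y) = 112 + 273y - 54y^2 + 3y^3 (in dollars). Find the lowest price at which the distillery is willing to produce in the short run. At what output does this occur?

$30 per unit, at y = 9

The shutdown price is the minimum of AVC. VC = 273y - 54y^2 + 3y^3, so AVC = 273 - 54y + 3y^2.
dAVC/dy = -54 + 6y = 0 gives y = 9. min AVC = 273 - 54·9 + 3·9^2 = 30.
For P < $30 the firm produces nothing.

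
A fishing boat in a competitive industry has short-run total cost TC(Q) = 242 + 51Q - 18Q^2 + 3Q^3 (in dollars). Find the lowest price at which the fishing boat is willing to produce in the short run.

The shutdown price is the minimum of AVC. VC = 51Q - 18Q^2 + 3Q^3, so AVC = 51 - 18Q + 3Q^2.
At the minimum of AVC, MC = AVC. MC = 51 - 36Q + 9Q^2; setting MC = AVC gives 6Q^2 - 18Q = 0, so Q = 3. min AVC = 24.
For P < $24 the firm produces nothing.

$24 per unit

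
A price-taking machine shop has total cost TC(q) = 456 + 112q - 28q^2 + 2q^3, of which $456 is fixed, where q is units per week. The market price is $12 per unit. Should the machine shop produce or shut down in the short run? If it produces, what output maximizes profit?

Shut down

Strip out fixed cost: VC = 112q - 28q^2 + 2q^3. Then AVC = 112 - 28q + 2q^2 and MC = 112 - 56q + 6q^2.
AVC hits its minimum where MC = AVC, at q = 7, giving min AVC = 112 - 28·7 + 2·7^2 = $14.
P = $12 lies below min AVC = $14; no output level covers variable cost.
Shutting down limits the loss to fixed cost, $456.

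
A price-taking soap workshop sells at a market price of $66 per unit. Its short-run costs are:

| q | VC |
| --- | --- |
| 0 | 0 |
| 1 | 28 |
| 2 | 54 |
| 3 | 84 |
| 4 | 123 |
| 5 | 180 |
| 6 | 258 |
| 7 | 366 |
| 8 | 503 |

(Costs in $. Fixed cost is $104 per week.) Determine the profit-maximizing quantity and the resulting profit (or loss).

q = 5; profit = $46

Compute π = P·q − TC at each output: q=0: -104; q=1: -66; q=2: -26; q=3: 10; q=4: 37; q=5: 46; q=6: 34; q=7: -8; q=8: -79.
Profit is maximized at q = 5. AVC there is 180/5 = $36 ≤ P, so producing beats shutting down (which would give -$104).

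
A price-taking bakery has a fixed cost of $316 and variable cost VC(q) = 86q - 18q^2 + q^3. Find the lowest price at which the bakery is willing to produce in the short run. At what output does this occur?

$5 per unit, at q = 9

The firm shuts down when price falls below the minimum of average variable cost. AVC = VC/q = 86 - 18q + q^2.
dAVC/dq = -18 + 2q = 0 gives q = 9. min AVC = 86 - 18·9 + 9^2 = 5.
The firm shuts down for any P below $5.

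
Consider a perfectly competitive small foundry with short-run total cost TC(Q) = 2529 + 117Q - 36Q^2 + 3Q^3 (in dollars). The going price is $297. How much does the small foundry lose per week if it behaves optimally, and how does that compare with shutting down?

Profit = -$129 at Q = 10

AVC = 117 - 36Q + 3Q^2; min AVC = $9 at Q = 6. Since P = $297 ≥ min AVC, the firm produces.
With MC = 117 - 72Q + 9Q^2, P = MC on the upward-sloping part at Q* = 10.
TR = 297·10 = 2970. TC = 2529 + 570 = 3099. Profit = 2970 − 3099 = -$129.
That loss of $129 beats the $2529 the firm would lose by shutting down; producing recovers $2400 of fixed cost.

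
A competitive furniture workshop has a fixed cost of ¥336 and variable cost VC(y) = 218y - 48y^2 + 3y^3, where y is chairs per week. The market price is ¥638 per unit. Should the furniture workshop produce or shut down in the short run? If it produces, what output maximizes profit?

Produce at y = 14

Strip out fixed cost: VC = 218y - 48y^2 + 3y^3. Then AVC = 218 - 48y + 3y^2 and MC = 218 - 96y + 9y^2.
AVC hits its minimum where MC = AVC, at y = 8, giving min AVC = 218 - 48·8 + 3·8^2 = ¥26.
Because ¥638 ≥ ¥26, revenue can cover variable cost; the firm operates.
Solving P = MC: -420 - 96y + 9y^2 = 0 ⇒ y = -10/3 or 14. On the upward-sloping branch, y* = 14.
Check: AVC at y = 14 is ¥134 ≤ P, so revenue covers variable cost.
Profit = P·y − TC = 638·14 − 2212 = ¥6720.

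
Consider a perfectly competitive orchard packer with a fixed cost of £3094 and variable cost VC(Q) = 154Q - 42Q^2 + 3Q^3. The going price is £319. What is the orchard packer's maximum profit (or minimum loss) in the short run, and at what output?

AVC = 154 - 42Q + 3Q^2; min AVC = £7 at Q = 7. Since P = £319 ≥ min AVC, the firm produces.
MC = 154 - 84Q + 9Q^2. Setting P = MC and taking the root on the rising branch gives Q* = 11.
TR = 319·11 = 3509. TC = 3094 + 605 = 3699. Profit = 3509 − 3699 = -£190.
By producing, the firm covers all variable cost plus £2904 of fixed cost; shutting down would lose the full £3094.

Profit = -£190 at Q = 11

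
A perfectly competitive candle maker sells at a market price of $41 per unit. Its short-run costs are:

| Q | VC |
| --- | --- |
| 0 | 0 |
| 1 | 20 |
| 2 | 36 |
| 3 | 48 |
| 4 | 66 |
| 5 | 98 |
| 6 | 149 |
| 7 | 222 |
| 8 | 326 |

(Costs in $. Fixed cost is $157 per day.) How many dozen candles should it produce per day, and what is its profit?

Profit at each row (π = 41Q − TC): Q=0: -157; Q=1: -136; Q=2: -111; Q=3: -82; Q=4: -59; Q=5: -50; Q=6: -60; Q=7: -92; Q=8: -155.
Profit is maximized at Q = 5. AVC there is 98/5 = $19.60 ≤ P, so producing beats shutting down (which would give -$157).

Q = 5; profit = -$50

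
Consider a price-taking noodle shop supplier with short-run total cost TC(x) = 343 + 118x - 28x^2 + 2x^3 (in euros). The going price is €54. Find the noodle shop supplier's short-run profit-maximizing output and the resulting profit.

AVC = 118 - 28x + 2x^2; min AVC = €20 at x = 7. Since P = €54 ≥ min AVC, the firm produces.
MC = 118 - 56x + 6x^2. Setting P = MC and taking the root on the rising branch gives x* = 8.
TR = 54·8 = 432. TC = 343 + 176 = 519. Profit = 432 − 519 = -€87.
By producing, the firm covers all variable cost plus €256 of fixed cost; shutting down would lose the full €343.

Profit = -€87 at x = 8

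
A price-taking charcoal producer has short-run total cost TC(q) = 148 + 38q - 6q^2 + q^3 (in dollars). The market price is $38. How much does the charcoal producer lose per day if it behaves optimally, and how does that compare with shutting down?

AVC = 38 - 6q + q^2; min AVC = $29 at q = 3. Since P = $38 ≥ min AVC, the firm produces.
With MC = 38 - 12q + 3q^2, P = MC on the upward-sloping part at q* = 4.
TR = 38·4 = 152. TC = 148 + 120 = 268. Profit = 152 − 268 = -$116.
That loss of $116 beats the $148 the firm would lose by shutting down; producing recovers $32 of fixed cost.

Profit = -$116 at q = 4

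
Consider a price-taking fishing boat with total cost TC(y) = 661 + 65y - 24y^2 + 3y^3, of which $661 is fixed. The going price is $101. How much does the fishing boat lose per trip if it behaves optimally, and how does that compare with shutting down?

Profit = -$229 at y = 6

AVC = 65 - 24y + 3y^2 has its minimum $17 at y = 4; price $101 clears that bar, so the firm operates.
With MC = 65 - 48y + 9y^2, P = MC on the upward-sloping part at y* = 6.
TR = 101·6 = 606. TC = 661 + 174 = 835. Profit = 606 − 835 = -$229.
By producing, the firm covers all variable cost plus $432 of fixed cost; shutting down would lose the full $661.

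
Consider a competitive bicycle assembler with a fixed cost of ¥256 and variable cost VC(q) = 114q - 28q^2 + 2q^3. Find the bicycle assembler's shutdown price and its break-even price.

AVC = 114 - 28q + 2q^2; minimized at q = 7, giving min AVC = ¥16. That is the shutdown price.
ATC = 256/q + 114 - 28q + 2q^2. Setting dATC/dq = −256/q^2 − 28 + 4q = 0 gives q = 8 (since 4·8^3 − 28·8^2 = 256).
min ATC = 256/8 + 114 − 28·8 + 2·8^2 = ¥50. That is the break-even price.
Between these two prices the firm operates at a loss; above ¥50 it earns a profit.

Shutdown price = ¥16; break-even price = ¥50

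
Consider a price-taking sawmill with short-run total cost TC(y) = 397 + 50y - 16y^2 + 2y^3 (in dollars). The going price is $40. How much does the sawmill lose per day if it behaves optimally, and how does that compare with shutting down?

AVC = 50 - 16y + 2y^2; min AVC = $18 at y = 4. Since P = $40 ≥ min AVC, the firm produces.
With MC = 50 - 32y + 6y^2, P = MC on the upward-sloping part at y* = 5.
TR = 40·5 = 200. TC = 397 + 100 = 497. Profit = 200 − 497 = -$297.
That loss of $297 beats the $397 the firm would lose by shutting down; producing recovers $100 of fixed cost.

Profit = -$297 at y = 5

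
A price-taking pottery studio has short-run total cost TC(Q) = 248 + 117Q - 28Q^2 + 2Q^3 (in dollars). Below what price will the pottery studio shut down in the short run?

The firm shuts down when price falls below the minimum of average variable cost. AVC = VC/Q = 117 - 28Q + 2Q^2.
dAVC/dQ = -28 + 4Q = 0 gives Q = 7. min AVC = 117 - 28·7 + 2·7^2 = 19.
For P < $19 the firm produces nothing.

$19 per unit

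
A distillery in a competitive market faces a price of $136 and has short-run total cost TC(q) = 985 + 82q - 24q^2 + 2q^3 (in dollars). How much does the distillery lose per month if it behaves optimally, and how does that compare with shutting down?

AVC = 82 - 24q + 2q^2 has its minimum $10 at q = 6; price $136 clears that bar, so the firm operates.
MC = 82 - 48q + 6q^2. Setting P = MC and taking the root on the rising branch gives q* = 9.
TR = 136·9 = 1224. TC = 985 + 252 = 1237. Profit = 1224 − 1237 = -$13.
By producing, the firm covers all variable cost plus $972 of fixed cost; shutting down would lose the full $985.

Profit = -$13 at q = 9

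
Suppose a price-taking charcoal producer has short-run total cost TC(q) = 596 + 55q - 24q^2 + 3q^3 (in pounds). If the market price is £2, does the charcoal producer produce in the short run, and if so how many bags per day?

From TC, MC = TC'(q) = 55 - 48q + 9q^2 and AVC = VC/q = 55 - 24q + 3q^2.
The AVC parabola has its vertex at q = 24/6 = 4, where AVC = 55 - 24·4 + 3·4^2 = £7.
P = £2 lies below min AVC = £7; no output level covers variable cost.
Best response: produce nothing and absorb the £596 fixed cost.

Shut down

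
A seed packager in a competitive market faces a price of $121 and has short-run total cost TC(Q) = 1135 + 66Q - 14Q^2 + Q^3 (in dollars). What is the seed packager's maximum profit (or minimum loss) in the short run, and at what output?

Profit = -$167 at Q = 11

AVC = 66 - 14Q + Q^2; min AVC = $17 at Q = 7. Since P = $121 ≥ min AVC, the firm produces.
MC = 66 - 28Q + 3Q^2. Setting P = MC and taking the root on the rising branch gives Q* = 11.
TR = 121·11 = 1331. TC = 1135 + 363 = 1498. Profit = 1331 − 1498 = -$167.
By producing, the firm covers all variable cost plus $968 of fixed cost; shutting down would lose the full $1135.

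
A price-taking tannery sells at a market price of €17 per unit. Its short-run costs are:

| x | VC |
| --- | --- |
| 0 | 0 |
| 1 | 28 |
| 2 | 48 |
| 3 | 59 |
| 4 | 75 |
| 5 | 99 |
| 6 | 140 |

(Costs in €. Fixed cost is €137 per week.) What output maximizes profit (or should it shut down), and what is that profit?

Compute π = P·x − TC at each output: x=0: -137; x=1: -148; x=2: -151; x=3: -145; x=4: -144; x=5: -151; x=6: -175.
Profit is highest at x = 0. Equivalently, the lowest AVC in the table is 75/4 ≈ €18.75 at x = 4, and P = €17 falls below it — price never covers variable cost, so the firm shuts down and loses only its fixed cost.

x = 0 (shut down); profit = -€137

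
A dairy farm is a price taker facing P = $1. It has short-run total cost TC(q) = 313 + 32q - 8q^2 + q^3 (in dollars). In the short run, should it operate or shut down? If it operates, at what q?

Shut down

Variable cost is VC = 32q - 8q^2 + q^3, so AVC = VC/q = 32 - 8q + q^2 and MC = dTC/dq = 32 - 16q + 3q^2.
The AVC parabola has its vertex at q = 8/2 = 4, where AVC = 32 - 8·4 + 4^2 = $16.
P = $1 lies below min AVC = $16; no output level covers variable cost.
The firm minimizes its loss by shutting down and losing only its fixed cost of $313.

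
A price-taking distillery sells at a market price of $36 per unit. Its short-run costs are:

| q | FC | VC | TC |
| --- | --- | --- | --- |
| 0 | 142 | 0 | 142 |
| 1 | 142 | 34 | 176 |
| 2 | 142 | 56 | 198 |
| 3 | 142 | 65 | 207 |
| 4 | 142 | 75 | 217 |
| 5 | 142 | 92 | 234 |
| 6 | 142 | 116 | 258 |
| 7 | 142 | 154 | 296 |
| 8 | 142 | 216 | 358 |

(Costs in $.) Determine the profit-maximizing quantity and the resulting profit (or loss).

q = 6; profit = -$42

Tabulate TR − TC: q=0: -142; q=1: -140; q=2: -126; q=3: -99; q=4: -73; q=5: -54; q=6: -42; q=7: -44; q=8: -70.
Profit is maximized at q = 6. AVC there is 116/6 = $19.33 ≤ P, so producing beats shutting down (which would give -$142).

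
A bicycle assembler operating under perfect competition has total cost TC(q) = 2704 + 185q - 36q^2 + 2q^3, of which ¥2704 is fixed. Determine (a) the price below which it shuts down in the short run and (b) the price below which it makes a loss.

AVC = 185 - 36q + 2q^2; minimized at q = 9, giving min AVC = ¥23. That is the shutdown price.
ATC = 2704/q + 185 - 36q + 2q^2. Setting dATC/dq = −2704/q^2 − 36 + 4q = 0 gives q = 13 (since 4·13^3 − 36·13^2 = 2704).
min ATC = 2704/13 + 185 − 36·13 + 2·13^2 = ¥263. That is the break-even price.
Between these two prices the firm operates at a loss; above ¥263 it earns a profit.

Shutdown price = ¥23; break-even price = ¥263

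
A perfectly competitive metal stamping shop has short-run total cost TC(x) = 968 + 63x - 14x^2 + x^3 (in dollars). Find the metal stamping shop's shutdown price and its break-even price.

Shutdown price = $14; break-even price = $118

Shutdown price = min AVC. AVC = 63 - 14x + x^2, with vertex at x = 7 and minimum $14.
ATC = 968/x + 63 - 14x + x^2. Setting dATC/dx = −968/x^2 − 14 + 2x = 0 gives x = 11 (since 2·11^3 − 14·11^2 = 968).
min ATC = 968/11 + 63 − 14·11 + 11^2 = $118. That is the break-even price.
Between these two prices the firm operates at a loss; above $118 it earns a profit.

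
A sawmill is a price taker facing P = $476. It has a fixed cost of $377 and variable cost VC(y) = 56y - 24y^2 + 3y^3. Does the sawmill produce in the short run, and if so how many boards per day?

Produce at y = 10

Variable cost is VC = 56y - 24y^2 + 3y^3, so AVC = VC/y = 56 - 24y + 3y^2 and MC = dTC/dy = 56 - 48y + 9y^2.
The AVC parabola has its vertex at y = 24/6 = 4, where AVC = 56 - 24·4 + 3·4^2 = $8.
Because $476 ≥ $8, revenue can cover variable cost; the firm operates.
Solving P = MC: -420 - 48y + 9y^2 = 0 ⇒ y = -14/3 or 10. On the upward-sloping branch, y* = 10.
Check: AVC at y = 10 is $116 ≤ P, so revenue covers variable cost.
Profit = P·y − TC = 476·10 − 1537 = $3223.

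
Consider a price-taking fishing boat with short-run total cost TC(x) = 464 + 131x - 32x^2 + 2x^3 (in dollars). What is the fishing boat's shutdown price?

$3 per unit

The shutdown price is the minimum of AVC. VC = 131x - 32x^2 + 2x^3, so AVC = 131 - 32x + 2x^2.
At the minimum of AVC, MC = AVC. MC = 131 - 64x + 6x^2; setting MC = AVC gives 4x^2 - 32x = 0, so x = 8. min AVC = 3.
So the shutdown price is $3.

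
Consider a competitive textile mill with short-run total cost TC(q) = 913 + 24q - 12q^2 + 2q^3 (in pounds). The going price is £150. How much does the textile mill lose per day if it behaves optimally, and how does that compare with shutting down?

Profit = -£129 at q = 7

AVC = 24 - 12q + 2q^2; min AVC = £6 at q = 3. Since P = £150 ≥ min AVC, the firm produces.
With MC = 24 - 24q + 6q^2, P = MC on the upward-sloping part at q* = 7.
TR = 150·7 = 1050. TC = 913 + 266 = 1179. Profit = 1050 − 1179 = -£129.
By producing, the firm covers all variable cost plus £784 of fixed cost; shutting down would lose the full £913.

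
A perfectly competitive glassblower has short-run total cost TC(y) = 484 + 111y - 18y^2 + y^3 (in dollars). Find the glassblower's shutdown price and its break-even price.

AVC = 111 - 18y + y^2; minimized at y = 9, giving min AVC = $30. That is the shutdown price.
ATC = 484/y + 111 - 18y + y^2. Setting dATC/dy = −484/y^2 − 18 + 2y = 0 gives y = 11 (since 2·11^3 − 18·11^2 = 484).
min ATC = 484/11 + 111 − 18·11 + 11^2 = $78. That is the break-even price.
For $30 ≤ P < $78 the firm produces at a loss; below $30 it shuts down.

Shutdown price = $30; break-even price = $78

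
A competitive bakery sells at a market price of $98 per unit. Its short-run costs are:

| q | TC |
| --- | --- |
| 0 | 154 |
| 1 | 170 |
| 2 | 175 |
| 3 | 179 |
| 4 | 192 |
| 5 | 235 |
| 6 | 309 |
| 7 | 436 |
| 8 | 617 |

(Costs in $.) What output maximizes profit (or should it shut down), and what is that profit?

q = 6; profit = $279

Profit at each row (π = 98q − TC): q=0: -154; q=1: -72; q=2: 21; q=3: 115; q=4: 200; q=5: 255; q=6: 279; q=7: 250; q=8: 167.
Profit is maximized at q = 6. AVC there is 155/6 = $25.83 ≤ P, so producing beats shutting down (which would give -$154).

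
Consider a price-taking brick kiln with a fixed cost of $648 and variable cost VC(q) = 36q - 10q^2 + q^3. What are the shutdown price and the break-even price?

Shutdown price = $11; break-even price = $99

AVC = 36 - 10q + q^2; minimized at q = 5, giving min AVC = $11. That is the shutdown price.
ATC = 648/q + 36 - 10q + q^2. Setting dATC/dq = −648/q^2 − 10 + 2q = 0 gives q = 9 (since 2·9^3 − 10·9^2 = 648).
min ATC = 648/9 + 36 − 10·9 + 9^2 = $99. That is the break-even price.
For $11 ≤ P < $99 the firm produces at a loss; below $11 it shuts down.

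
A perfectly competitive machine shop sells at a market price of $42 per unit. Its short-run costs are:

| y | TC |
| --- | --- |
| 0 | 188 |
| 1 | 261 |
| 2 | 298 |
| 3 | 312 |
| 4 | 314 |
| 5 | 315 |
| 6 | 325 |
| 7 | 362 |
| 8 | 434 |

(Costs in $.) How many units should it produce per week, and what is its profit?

Tabulate TR − TC: y=0: -188; y=1: -219; y=2: -214; y=3: -186; y=4: -146; y=5: -105; y=6: -73; y=7: -68; y=8: -98.
Profit is maximized at y = 7. AVC there is 174/7 = $24.86 ≤ P, so producing beats shutting down (which would give -$188).

y = 7; profit = -$68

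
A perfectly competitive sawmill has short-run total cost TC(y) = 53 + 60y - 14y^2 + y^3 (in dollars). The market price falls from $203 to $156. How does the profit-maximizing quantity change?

MC = 60 - 28y + 3y^2; the shutdown threshold is min AVC = $11 (at y = 7).
At P = $203 ≥ min AVC, set P = MC on the rising branch: y = 13.
At P = $156 ≥ min AVC, set P = MC: y = 12. The firm stays open but cuts output.

Output falls from 13 to 12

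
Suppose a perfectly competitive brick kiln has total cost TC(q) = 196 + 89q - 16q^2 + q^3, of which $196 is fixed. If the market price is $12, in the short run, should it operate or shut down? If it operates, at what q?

From TC, MC = TC'(q) = 89 - 32q + 3q^2 and AVC = VC/q = 89 - 16q + q^2.
AVC hits its minimum where MC = AVC, at q = 8, giving min AVC = 89 - 16·8 + 8^2 = $25.
With P < min AVC ($12 < $25), every unit sold adds to the loss.
The firm minimizes its loss by shutting down and losing only its fixed cost of $196.

Shut down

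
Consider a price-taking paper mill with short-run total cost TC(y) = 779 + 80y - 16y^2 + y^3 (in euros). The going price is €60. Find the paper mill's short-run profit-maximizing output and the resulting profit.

Profit = -€379 at y = 10

AVC = 80 - 16y + y^2; min AVC = €16 at y = 8. Since P = €60 ≥ min AVC, the firm produces.
With MC = 80 - 32y + 3y^2, P = MC on the upward-sloping part at y* = 10.
TR = 60·10 = 600. TC = 779 + 200 = 979. Profit = 600 − 979 = -€379.
By producing, the firm covers all variable cost plus €400 of fixed cost; shutting down would lose the full €779.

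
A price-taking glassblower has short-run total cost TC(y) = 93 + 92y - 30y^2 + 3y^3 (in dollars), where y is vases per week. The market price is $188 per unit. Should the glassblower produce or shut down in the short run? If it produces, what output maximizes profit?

Produce at y = 8

Strip out fixed cost: VC = 92y - 30y^2 + 3y^3. Then AVC = 92 - 30y + 3y^2 and MC = 92 - 60y + 9y^2.
The AVC parabola has its vertex at y = 30/6 = 5, where AVC = 92 - 30·5 + 3·5^2 = $17.
P = $188 exceeds min AVC = $17, so the firm stays open.
P = MC gives -96 - 60y + 9y^2 = 0, with roots -4/3 and 8. Take the larger (rising MC): y* = 8.
Check: AVC at y = 8 is $44 ≤ P, so revenue covers variable cost.
Profit = P·y − TC = 188·8 − 445 = $1059.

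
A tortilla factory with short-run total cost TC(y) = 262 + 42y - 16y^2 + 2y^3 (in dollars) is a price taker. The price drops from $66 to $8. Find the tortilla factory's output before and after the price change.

Output falls from 6 to 0 (the firm shuts down)

AVC = 42 - 16y + 2y^2, minimized at y = 4 where min AVC = $10. MC = 42 - 32y + 6y^2.
At P = $66 ≥ min AVC, set P = MC on the rising branch: y = 6.
At P = $8 < min AVC = $10, price no longer covers variable cost at any output, so the firm shuts down: y = 0.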